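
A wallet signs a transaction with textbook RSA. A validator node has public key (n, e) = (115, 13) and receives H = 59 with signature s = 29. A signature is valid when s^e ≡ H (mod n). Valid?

yes

Squares mod 115: s^1≡29, s^2≡36, s^4≡31, s^8≡41
13 = 8 + 4 + 1, so s^13 ≡ 41·31·29 ≡ 59 (mod 115)
Since 59 equals the digest 59, verification succeeds.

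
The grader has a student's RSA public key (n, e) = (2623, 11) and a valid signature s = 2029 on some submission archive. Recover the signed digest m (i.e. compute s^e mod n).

2526

Squares mod 2623: s^1≡2029, s^2≡1354, s^4≡2462, s^8≡2314
11 = 8 + 2 + 1, so s^11 ≡ 2314·1354·2029 ≡ 2526 (mod 2623)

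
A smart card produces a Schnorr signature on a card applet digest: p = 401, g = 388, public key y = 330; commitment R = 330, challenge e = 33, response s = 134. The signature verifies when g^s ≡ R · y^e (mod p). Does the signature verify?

verifies

g^s mod p:
Squares mod 401: 388^1≡388, 388^2≡169, 388^4≡90, 388^8≡80, 388^16≡385, 388^32≡256, 388^64≡173, 388^128≡255
134 = 128 + 4 + 2, so 388^134 ≡ 255·90·169 ≡ 78 (mod 401)
R · y^e mod p:
Squares mod 401: 330^1≡330, 330^2≡229, 330^4≡311, 330^8≡80, 330^16≡385, 330^32≡256
33 = 32 + 1, so 330^33 ≡ 256·330 ≡ 270 (mod 401)
330·270 = 89100 ≡ 78 (mod 401)
78 ≡ 78 (mod 401); signature holds.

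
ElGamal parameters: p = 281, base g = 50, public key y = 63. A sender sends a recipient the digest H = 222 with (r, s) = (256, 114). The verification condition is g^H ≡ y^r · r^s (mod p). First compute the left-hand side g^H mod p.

273

50^2 = 2500 ≡ 252
50^4 ≡ 252^2 = 63504 ≡ 279
50^8 ≡ 279^2 = 77841 ≡ 4
50^16 ≡ 4^2 = 16
50^32 ≡ 16^2 = 256
50^64 ≡ 256^2 = 65536 ≡ 63
50^128 ≡ 63^2 = 3969 ≡ 35
222 = 128 + 64 + 16 + 8 + 4 + 2, so 50^222 ≡ 35·63·16·4·279·252 ≡ 273 (mod 281)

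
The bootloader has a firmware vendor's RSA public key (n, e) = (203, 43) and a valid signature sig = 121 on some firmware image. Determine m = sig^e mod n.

121

Squares mod 203: sig^1≡121, sig^2≡25, sig^4≡16, sig^8≡53, sig^16≡170, sig^32≡74
43 = 32 + 8 + 2 + 1, so sig^43 ≡ 74·53·25·121 ≡ 121 (mod 203)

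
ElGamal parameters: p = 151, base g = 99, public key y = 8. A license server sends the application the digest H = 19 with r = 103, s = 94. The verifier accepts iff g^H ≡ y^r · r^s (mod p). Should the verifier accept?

Left side g^H mod p:
99^2 = 9801 ≡ 137
99^4 ≡ 137^2 = 18769 ≡ 45
99^8 ≡ 45^2 = 2025 ≡ 62
99^16 ≡ 62^2 = 3844 ≡ 69
19 = 16 + 2 + 1, so 99^19 ≡ 69·137·99 ≡ 100 (mod 151)
Right side y^r · r^s mod p:
8^2 = 64
8^4 ≡ 64^2 = 4096 ≡ 19
8^8 ≡ 19^2 = 361 ≡ 59
8^16 ≡ 59^2 = 3481 ≡ 8
8^32 ≡ 8^2 = 64
8^64 ≡ 64^2 = 4096 ≡ 19
103 = 64 + 32 + 4 + 2 + 1, so 8^103 ≡ 19·64·19·64·8 ≡ 59 (mod 151)
103^2 = 10609 ≡ 39
103^4 ≡ 39^2 = 1521 ≡ 11
103^8 ≡ 11^2 = 121
103^16 ≡ 121^2 = 14641 ≡ 145
103^32 ≡ 145^2 = 21025 ≡ 36
103^64 ≡ 36^2 = 1296 ≡ 88
94 = 64 + 16 + 8 + 4 + 2, so 103^94 ≡ 88·145·121·11·39 ≡ 58 (mod 151)
59·58 = 3422 ≡ 100 (mod 151)
100 ≡ 100 (mod 151), so the signature is genuine.

accept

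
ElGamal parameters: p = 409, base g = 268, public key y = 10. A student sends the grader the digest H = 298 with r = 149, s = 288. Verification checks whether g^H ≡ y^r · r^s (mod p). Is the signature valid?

Left side g^H mod p:
268^2 = 71824 ≡ 249
268^4 ≡ 249^2 = 62001 ≡ 242
268^8 ≡ 242^2 = 58564 ≡ 77
268^16 ≡ 77^2 = 5929 ≡ 203
268^32 ≡ 203^2 = 41209 ≡ 309
268^64 ≡ 309^2 = 95481 ≡ 184
268^128 ≡ 184^2 = 33856 ≡ 318
268^256 ≡ 318^2 = 101124 ≡ 101
298 = 256 + 32 + 8 + 2, so 268^298 ≡ 101·309·77·249 ≡ 294 (mod 409)
Right side y^r · r^s mod p:
10^2 = 100
10^4 ≡ 100^2 = 10000 ≡ 184
10^8 ≡ 184^2 = 33856 ≡ 318
10^16 ≡ 318^2 = 101124 ≡ 101
10^32 ≡ 101^2 = 10201 ≡ 385
10^64 ≡ 385^2 = 148225 ≡ 167
10^128 ≡ 167^2 = 27889 ≡ 77
149 = 128 + 16 + 4 + 1, so 10^149 ≡ 77·101·184·10 ≡ 406 (mod 409)
149^2 = 22201 ≡ 115
149^4 ≡ 115^2 = 13225 ≡ 137
149^8 ≡ 137^2 = 18769 ≡ 364
149^16 ≡ 364^2 = 132496 ≡ 389
149^32 ≡ 389^2 = 151321 ≡ 400
149^64 ≡ 400^2 = 160000 ≡ 81
149^128 ≡ 81^2 = 6561 ≡ 17
149^256 ≡ 17^2 = 289
288 = 256 + 32, so 149^288 ≡ 289·400 ≡ 262 (mod 409)
406·262 = 106372 ≡ 32 (mod 409)
294 ≠ 32, so verification fails.

invalid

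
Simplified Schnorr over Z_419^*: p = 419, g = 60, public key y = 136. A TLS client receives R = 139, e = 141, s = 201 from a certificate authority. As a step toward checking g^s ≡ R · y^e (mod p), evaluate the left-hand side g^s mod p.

199

Squares mod 419: 60^1≡60, 60^2≡248, 60^4≡330, 60^8≡379, 60^16≡343, 60^32≡329, 60^64≡139, 60^128≡47
201 = 128 + 64 + 8 + 1, so 60^201 ≡ 47·139·379·60 ≡ 199 (mod 419)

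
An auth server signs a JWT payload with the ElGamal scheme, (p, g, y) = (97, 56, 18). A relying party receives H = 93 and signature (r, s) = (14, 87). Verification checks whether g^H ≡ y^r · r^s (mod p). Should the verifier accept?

reject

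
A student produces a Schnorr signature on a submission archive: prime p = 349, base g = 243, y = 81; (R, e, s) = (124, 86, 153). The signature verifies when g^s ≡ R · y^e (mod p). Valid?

yes

g^s mod p:
243^153 mod 349 = 36
R · y^e mod p:
81^86 mod 349 = 293
124·293 = 36332 ≡ 36 (mod 349)
36 ≡ 36 (mod 349); signature holds.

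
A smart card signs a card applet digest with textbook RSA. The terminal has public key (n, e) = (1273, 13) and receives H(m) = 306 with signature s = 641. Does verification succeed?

passes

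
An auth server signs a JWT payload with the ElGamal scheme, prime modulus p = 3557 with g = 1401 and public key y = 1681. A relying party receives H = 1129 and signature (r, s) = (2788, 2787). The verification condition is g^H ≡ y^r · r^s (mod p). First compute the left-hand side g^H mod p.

2961

1401^1129 mod 3557 = 2961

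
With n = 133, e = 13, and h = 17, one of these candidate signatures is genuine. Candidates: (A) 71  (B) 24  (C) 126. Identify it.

Candidate A: Squares mod 133: 71^1≡71, 71^2≡120, 71^4≡36, 71^8≡99; 13 = 8 + 4 + 1, so 71^13 ≡ 99·36·71 ≡ 78 (mod 133)
Candidate B: Squares mod 133: 24^1≡24, 24^2≡44, 24^4≡74, 24^8≡23; 13 = 8 + 4 + 1, so 24^13 ≡ 23·74·24 ≡ 17 (mod 133)
  → matches h = 17
Candidate C: Squares mod 133: 126^1≡126, 126^2≡49, 126^4≡7, 126^8≡49; 13 = 8 + 4 + 1, so 126^13 ≡ 49·7·126 ≡ 126 (mod 133)

B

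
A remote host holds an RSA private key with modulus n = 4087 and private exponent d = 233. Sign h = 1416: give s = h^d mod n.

Squares mod 4087: h^1≡1416, h^2≡2426, h^4≡196, h^8≡1633, h^16≡1965, h^32≡3097, h^64≡3307, h^128≡3524
233 = 128 + 64 + 32 + 8 + 1, so h^233 ≡ 3524·3307·3097·1633·1416 ≡ 2426 (mod 4087)

2426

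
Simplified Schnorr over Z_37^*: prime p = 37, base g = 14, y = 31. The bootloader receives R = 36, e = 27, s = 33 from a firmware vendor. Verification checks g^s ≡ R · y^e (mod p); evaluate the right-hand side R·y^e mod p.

31^27 mod 37 = 6
R · y^e ≡ 36·6 = 216 ≡ 31 (mod 37)

31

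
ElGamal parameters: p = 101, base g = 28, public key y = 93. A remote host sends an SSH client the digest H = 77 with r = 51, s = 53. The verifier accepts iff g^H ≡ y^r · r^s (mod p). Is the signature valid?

Left side g^H mod p:
Squares mod 101: 28^1≡28, 28^2≡77, 28^4≡71, 28^8≡92, 28^16≡81, 28^32≡97, 28^64≡16
77 = 64 + 8 + 4 + 1, so 28^77 ≡ 16·92·71·28 ≡ 63 (mod 101)
Right side y^r · r^s mod p:
Squares mod 101: 93^1≡93, 93^2≡64, 93^4≡56, 93^8≡5, 93^16≡25, 93^32≡19
51 = 32 + 16 + 2 + 1, so 93^51 ≡ 19·25·64·93 ≡ 8 (mod 101)
Squares mod 101: 51^1≡51, 51^2≡76, 51^4≡19, 51^8≡58, 51^16≡31, 51^32≡52
53 = 32 + 16 + 4 + 1, so 51^53 ≡ 52·31·19·51 ≡ 63 (mod 101)
8·63 = 504 ≡ 100 (mod 101)
63 ≠ 100, so verification fails.

invalid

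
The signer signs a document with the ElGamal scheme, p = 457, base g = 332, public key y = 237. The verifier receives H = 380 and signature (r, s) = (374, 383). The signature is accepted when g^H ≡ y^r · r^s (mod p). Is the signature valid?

invalid

Left side g^H mod p:
332^2 = 110224 ≡ 87
332^4 ≡ 87^2 = 7569 ≡ 257
332^8 ≡ 257^2 = 66049 ≡ 241
332^16 ≡ 241^2 = 58081 ≡ 42
332^32 ≡ 42^2 = 1764 ≡ 393
332^64 ≡ 393^2 = 154449 ≡ 440
332^128 ≡ 440^2 = 193600 ≡ 289
332^256 ≡ 289^2 = 83521 ≡ 347
380 = 256 + 64 + 32 + 16 + 8 + 4, so 332^380 ≡ 347·440·393·42·241·257 ≡ 456 (mod 457)
Right side y^r · r^s mod p:
237^2 = 56169 ≡ 415
237^4 ≡ 415^2 = 172225 ≡ 393
237^8 ≡ 393^2 = 154449 ≡ 440
237^16 ≡ 440^2 = 193600 ≡ 289
237^32 ≡ 289^2 = 83521 ≡ 347
237^64 ≡ 347^2 = 120409 ≡ 218
237^128 ≡ 218^2 = 47524 ≡ 453
237^256 ≡ 453^2 = 205209 ≡ 16
374 = 256 + 64 + 32 + 16 + 4 + 2, so 237^374 ≡ 16·218·347·289·393·415 ≡ 110 (mod 457)
374^2 = 139876 ≡ 34
374^4 ≡ 34^2 = 1156 ≡ 242
374^8 ≡ 242^2 = 58564 ≡ 68
374^16 ≡ 68^2 = 4624 ≡ 54
374^32 ≡ 54^2 = 2916 ≡ 174
374^64 ≡ 174^2 = 30276 ≡ 114
374^128 ≡ 114^2 = 12996 ≡ 200
374^256 ≡ 200^2 = 40000 ≡ 241
383 = 256 + 64 + 32 + 16 + 8 + 4 + 2 + 1, so 374^383 ≡ 241·114·174·54·68·242·34·374 ≡ 80 (mod 457)
110·80 = 8800 ≡ 117 (mod 457)
456 ≠ 117, so verification fails.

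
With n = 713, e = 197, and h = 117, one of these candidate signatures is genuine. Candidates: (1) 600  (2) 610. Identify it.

Candidate 1: Squares mod 713: 600^1≡600, 600^2≡648, 600^4≡660, 600^8≡670, 600^16≡423, 600^32≡679, 600^64≡443, 600^128≡174; 197 = 128 + 64 + 4 + 1, so 600^197 ≡ 174·443·660·600 ≡ 127 (mod 713)
Candidate 2: Squares mod 713: 610^1≡610, 610^2≡627, 610^4≡266, 610^8≡169, 610^16≡41, 610^32≡255, 610^64≡142, 610^128≡200; 197 = 128 + 64 + 4 + 1, so 610^197 ≡ 200·142·266·610 ≡ 117 (mod 713)
  → matches h = 117

2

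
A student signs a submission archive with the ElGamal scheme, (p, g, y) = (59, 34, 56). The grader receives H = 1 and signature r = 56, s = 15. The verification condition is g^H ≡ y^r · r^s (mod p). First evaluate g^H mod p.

34^1 mod 59 = 34

34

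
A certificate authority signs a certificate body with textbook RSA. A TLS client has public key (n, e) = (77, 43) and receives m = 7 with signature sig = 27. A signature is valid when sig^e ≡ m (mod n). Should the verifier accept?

Squares mod 77: sig^1≡27, sig^2≡36, sig^4≡64, sig^8≡15, sig^16≡71, sig^32≡36
43 = 32 + 8 + 2 + 1, so sig^43 ≡ 36·15·36·27 ≡ 48 (mod 77)
sig^43 mod 77 = 48, but m = 7.

reject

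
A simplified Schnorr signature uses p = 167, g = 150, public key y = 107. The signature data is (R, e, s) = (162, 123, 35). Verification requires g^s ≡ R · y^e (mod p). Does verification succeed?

passes

g^s mod p:
Squares mod 167: 150^1≡150, 150^2≡122, 150^4≡21, 150^8≡107, 150^16≡93, 150^32≡132
35 = 32 + 2 + 1, so 150^35 ≡ 132·122·150 ≡ 112 (mod 167)
R · y^e mod p:
Squares mod 167: 107^1≡107, 107^2≡93, 107^4≡132, 107^8≡56, 107^16≡130, 107^32≡33, 107^64≡87
123 = 64 + 32 + 16 + 8 + 2 + 1, so 107^123 ≡ 87·33·130·56·93·107 ≡ 11 (mod 167)
162·11 = 1782 ≡ 112 (mod 167)
112 ≡ 112 (mod 167); signature holds.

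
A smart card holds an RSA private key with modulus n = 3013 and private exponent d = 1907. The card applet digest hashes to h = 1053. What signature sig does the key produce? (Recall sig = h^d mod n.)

h^2 ≡ 1053^2 = 1108809 ≡ 25
h^4 ≡ 25^2 = 625
h^8 ≡ 625^2 = 390625 ≡ 1948
h^16 ≡ 1948^2 = 3794704 ≡ 1337
h^32 ≡ 1337^2 = 1787569 ≡ 860
h^64 ≡ 860^2 = 739600 ≡ 1415
h^128 ≡ 1415^2 = 2002225 ≡ 1593
h^256 ≡ 1593^2 = 2537649 ≡ 703
h^512 ≡ 703^2 = 494209 ≡ 77
h^1024 ≡ 77^2 = 5929 ≡ 2916
1907 = 1024 + 512 + 256 + 64 + 32 + 16 + 2 + 1, so h^1907 ≡ 2916·77·703·1415·860·1337·25·1053 ≡ 579 (mod 3013)

579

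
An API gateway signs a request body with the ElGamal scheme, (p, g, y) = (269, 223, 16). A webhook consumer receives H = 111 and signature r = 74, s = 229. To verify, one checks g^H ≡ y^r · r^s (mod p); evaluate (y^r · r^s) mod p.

139

16^2 = 256
16^4 ≡ 256^2 = 65536 ≡ 169
16^8 ≡ 169^2 = 28561 ≡ 47
16^16 ≡ 47^2 = 2209 ≡ 57
16^32 ≡ 57^2 = 3249 ≡ 21
16^64 ≡ 21^2 = 441 ≡ 172
74 = 64 + 8 + 2, so 16^74 ≡ 172·47·256 ≡ 87 (mod 269)
74^2 = 5476 ≡ 96
74^4 ≡ 96^2 = 9216 ≡ 70
74^8 ≡ 70^2 = 4900 ≡ 58
74^16 ≡ 58^2 = 3364 ≡ 136
74^32 ≡ 136^2 = 18496 ≡ 204
74^64 ≡ 204^2 = 41616 ≡ 190
74^128 ≡ 190^2 = 36100 ≡ 54
229 = 128 + 64 + 32 + 4 + 1, so 74^229 ≡ 54·190·204·70·74 ≡ 116 (mod 269)
y^r · r^s ≡ 87·116 = 10092 ≡ 139 (mod 269)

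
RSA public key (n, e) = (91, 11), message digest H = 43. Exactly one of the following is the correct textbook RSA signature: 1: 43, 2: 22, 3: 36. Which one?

3

Candidate 1: 43^11 mod 91 = 36
Candidate 2: 22^11 mod 91 = 29
Candidate 3: 36^11 mod 91 = 43
  → matches H = 43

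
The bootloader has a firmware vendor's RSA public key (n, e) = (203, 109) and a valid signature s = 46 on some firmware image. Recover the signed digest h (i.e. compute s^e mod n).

s^2 ≡ 46^2 = 2116 ≡ 86
s^4 ≡ 86^2 = 7396 ≡ 88
s^8 ≡ 88^2 = 7744 ≡ 30
s^16 ≡ 30^2 = 900 ≡ 88
s^32 ≡ 88^2 = 7744 ≡ 30
s^64 ≡ 30^2 = 900 ≡ 88
109 = 64 + 32 + 8 + 4 + 1, so s^109 ≡ 88·30·30·88·46 ≡ 46 (mod 203)

46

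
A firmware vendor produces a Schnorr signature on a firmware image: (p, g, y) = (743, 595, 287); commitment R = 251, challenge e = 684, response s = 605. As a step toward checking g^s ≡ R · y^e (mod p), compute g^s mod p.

40

595^2 = 354025 ≡ 357
595^4 ≡ 357^2 = 127449 ≡ 396
595^8 ≡ 396^2 = 156816 ≡ 43
595^16 ≡ 43^2 = 1849 ≡ 363
595^32 ≡ 363^2 = 131769 ≡ 258
595^64 ≡ 258^2 = 66564 ≡ 437
595^128 ≡ 437^2 = 190969 ≡ 18
595^256 ≡ 18^2 = 324
595^512 ≡ 324^2 = 104976 ≡ 213
605 = 512 + 64 + 16 + 8 + 4 + 1, so 595^605 ≡ 213·437·363·43·396·595 ≡ 40 (mod 743)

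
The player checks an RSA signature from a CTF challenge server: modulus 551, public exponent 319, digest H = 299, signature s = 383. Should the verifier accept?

accept

Squares mod 551: s^1≡383, s^2≡123, s^4≡252, s^8≡139, s^16≡36, s^32≡194, s^64≡168, s^128≡123, s^256≡252
319 = 256 + 32 + 16 + 8 + 4 + 2 + 1, so s^319 ≡ 252·194·36·139·252·123·383 ≡ 299 (mod 551)
Since 299 equals the digest 299, verification succeeds.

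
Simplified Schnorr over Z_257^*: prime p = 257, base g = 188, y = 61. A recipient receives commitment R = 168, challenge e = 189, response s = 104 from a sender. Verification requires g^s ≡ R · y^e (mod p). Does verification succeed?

g^s mod p:
188^2 = 35344 ≡ 135
188^4 ≡ 135^2 = 18225 ≡ 235
188^8 ≡ 235^2 = 55225 ≡ 227
188^16 ≡ 227^2 = 51529 ≡ 129
188^32 ≡ 129^2 = 16641 ≡ 193
188^64 ≡ 193^2 = 37249 ≡ 241
104 = 64 + 32 + 8, so 188^104 ≡ 241·193·227 ≡ 120 (mod 257)
R · y^e mod p:
61^2 = 3721 ≡ 123
61^4 ≡ 123^2 = 15129 ≡ 223
61^8 ≡ 223^2 = 49729 ≡ 128
61^16 ≡ 128^2 = 16384 ≡ 193
61^32 ≡ 193^2 = 37249 ≡ 241
61^64 ≡ 241^2 = 58081 ≡ 256
61^128 ≡ 256^2 = 65536 ≡ 1
189 = 128 + 32 + 16 + 8 + 4 + 1, so 61^189 ≡ 1·241·193·128·223·61 ≡ 221 (mod 257)
168·221 = 37128 ≡ 120 (mod 257)
120 ≡ 120 (mod 257); signature holds.

passes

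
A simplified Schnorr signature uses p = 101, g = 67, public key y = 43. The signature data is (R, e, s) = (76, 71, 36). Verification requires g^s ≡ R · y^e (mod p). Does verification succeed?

fails

g^s mod p:
67^2 = 4489 ≡ 45
67^4 ≡ 45^2 = 2025 ≡ 5
67^8 ≡ 5^2 = 25
67^16 ≡ 25^2 = 625 ≡ 19
67^32 ≡ 19^2 = 361 ≡ 58
36 = 32 + 4, so 67^36 ≡ 58·5 ≡ 88 (mod 101)
R · y^e mod p:
43^2 = 1849 ≡ 31
43^4 ≡ 31^2 = 961 ≡ 52
43^8 ≡ 52^2 = 2704 ≡ 78
43^16 ≡ 78^2 = 6084 ≡ 24
43^32 ≡ 24^2 = 576 ≡ 71
43^64 ≡ 71^2 = 5041 ≡ 92
71 = 64 + 4 + 2 + 1, so 43^71 ≡ 92·52·31·43 ≡ 33 (mod 101)
76·33 = 2508 ≡ 84 (mod 101)
88 ≠ 84; the check fails.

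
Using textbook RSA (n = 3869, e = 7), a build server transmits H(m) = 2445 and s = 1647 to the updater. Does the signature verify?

s^2 ≡ 1647^2 = 2712609 ≡ 440
s^4 ≡ 440^2 = 193600 ≡ 150
7 = 4 + 2 + 1, so s^7 ≡ 150·440·1647 ≡ 2445 (mod 3869)
s^7 mod 3869 = 2445 matches H(m).

verifies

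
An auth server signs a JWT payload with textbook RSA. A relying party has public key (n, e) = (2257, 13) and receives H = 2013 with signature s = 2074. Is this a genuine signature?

genuine

s^2 ≡ 2074^2 = 4301476 ≡ 1891
s^4 ≡ 1891^2 = 3575881 ≡ 793
s^8 ≡ 793^2 = 628849 ≡ 1403
13 = 8 + 4 + 1, so s^13 ≡ 1403·793·2074 ≡ 2013 (mod 2257)
s^13 mod 2257 = 2013 matches H.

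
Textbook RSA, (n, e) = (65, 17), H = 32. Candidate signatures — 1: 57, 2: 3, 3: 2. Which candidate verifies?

Candidate 1: Squares mod 65: 57^1≡57, 57^2≡64, 57^4≡1, 57^8≡1, 57^16≡1; 17 = 16 + 1, so 57^17 ≡ 1·57 ≡ 57 (mod 65)
Candidate 2: Squares mod 65: 3^1≡3, 3^2≡9, 3^4≡16, 3^8≡61, 3^16≡16; 17 = 16 + 1, so 3^17 ≡ 16·3 ≡ 48 (mod 65)
Candidate 3: Squares mod 65: 2^1≡2, 2^2≡4, 2^4≡16, 2^8≡61, 2^16≡16; 17 = 16 + 1, so 2^17 ≡ 16·2 ≡ 32 (mod 65)
  → matches H = 32

3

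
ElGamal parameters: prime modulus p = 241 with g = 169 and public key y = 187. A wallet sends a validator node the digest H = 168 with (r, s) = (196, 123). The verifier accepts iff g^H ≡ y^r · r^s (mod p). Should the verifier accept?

reject

Left side g^H mod p:
169^2 = 28561 ≡ 123
169^4 ≡ 123^2 = 15129 ≡ 187
169^8 ≡ 187^2 = 34969 ≡ 24
169^16 ≡ 24^2 = 576 ≡ 94
169^32 ≡ 94^2 = 8836 ≡ 160
169^64 ≡ 160^2 = 25600 ≡ 54
169^128 ≡ 54^2 = 2916 ≡ 24
168 = 128 + 32 + 8, so 169^168 ≡ 24·160·24 ≡ 98 (mod 241)
Right side y^r · r^s mod p:
187^2 = 34969 ≡ 24
187^4 ≡ 24^2 = 576 ≡ 94
187^8 ≡ 94^2 = 8836 ≡ 160
187^16 ≡ 160^2 = 25600 ≡ 54
187^32 ≡ 54^2 = 2916 ≡ 24
187^64 ≡ 24^2 = 576 ≡ 94
187^128 ≡ 94^2 = 8836 ≡ 160
196 = 128 + 64 + 4, so 187^196 ≡ 160·94·94 ≡ 54 (mod 241)
196^2 = 38416 ≡ 97
196^4 ≡ 97^2 = 9409 ≡ 10
196^8 ≡ 10^2 = 100
196^16 ≡ 100^2 = 10000 ≡ 119
196^32 ≡ 119^2 = 14161 ≡ 183
196^64 ≡ 183^2 = 33489 ≡ 231
123 = 64 + 32 + 16 + 8 + 2 + 1, so 196^123 ≡ 231·183·119·100·97·196 ≡ 214 (mod 241)
54·214 = 11556 ≡ 229 (mod 241)
98 ≠ 229, so verification fails.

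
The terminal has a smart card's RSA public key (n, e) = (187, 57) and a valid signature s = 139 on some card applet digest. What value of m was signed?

116

Squares mod 187: s^1≡139, s^2≡60, s^4≡47, s^8≡152, s^16≡103, s^32≡137
57 = 32 + 16 + 8 + 1, so s^57 ≡ 137·103·152·139 ≡ 116 (mod 187)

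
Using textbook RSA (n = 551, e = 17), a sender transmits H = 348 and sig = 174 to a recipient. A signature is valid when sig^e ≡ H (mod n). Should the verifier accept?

Squares mod 551: sig^1≡174, sig^2≡522, sig^4≡290, sig^8≡348, sig^16≡435
17 = 16 + 1, so sig^17 ≡ 435·174 ≡ 203 (mod 551)
The recovered value 203 does not match the digest 348.

reject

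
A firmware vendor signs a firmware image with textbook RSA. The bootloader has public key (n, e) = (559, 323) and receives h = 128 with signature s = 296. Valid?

no

s^2 ≡ 296^2 = 87616 ≡ 412
s^4 ≡ 412^2 = 169744 ≡ 367
s^8 ≡ 367^2 = 134689 ≡ 529
s^16 ≡ 529^2 = 279841 ≡ 341
s^32 ≡ 341^2 = 116281 ≡ 9
s^64 ≡ 9^2 = 81
s^128 ≡ 81^2 = 6561 ≡ 412
s^256 ≡ 412^2 = 169744 ≡ 367
323 = 256 + 64 + 2 + 1, so s^323 ≡ 367·81·412·296 ≡ 56 (mod 559)
The recovered value 56 does not match the digest 128.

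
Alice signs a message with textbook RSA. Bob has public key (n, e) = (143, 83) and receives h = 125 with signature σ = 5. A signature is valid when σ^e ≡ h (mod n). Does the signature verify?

σ^2 ≡ 5^2 = 25
σ^4 ≡ 25^2 = 625 ≡ 53
σ^8 ≡ 53^2 = 2809 ≡ 92
σ^16 ≡ 92^2 = 8464 ≡ 27
σ^32 ≡ 27^2 = 729 ≡ 14
σ^64 ≡ 14^2 = 196 ≡ 53
83 = 64 + 16 + 2 + 1, so σ^83 ≡ 53·27·25·5 ≡ 125 (mod 143)
125 = h, so the signature checks out.

verifies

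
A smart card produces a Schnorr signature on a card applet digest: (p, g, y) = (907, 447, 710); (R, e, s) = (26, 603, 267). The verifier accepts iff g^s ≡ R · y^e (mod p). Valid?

no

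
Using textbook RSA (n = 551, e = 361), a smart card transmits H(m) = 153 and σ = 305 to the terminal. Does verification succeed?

σ^2 ≡ 305^2 = 93025 ≡ 457
σ^4 ≡ 457^2 = 208849 ≡ 20
σ^8 ≡ 20^2 = 400
σ^16 ≡ 400^2 = 160000 ≡ 210
σ^32 ≡ 210^2 = 44100 ≡ 20
σ^64 ≡ 20^2 = 400
σ^128 ≡ 400^2 = 160000 ≡ 210
σ^256 ≡ 210^2 = 44100 ≡ 20
361 = 256 + 64 + 32 + 8 + 1, so σ^361 ≡ 20·400·20·400·305 ≡ 153 (mod 551)
σ^361 mod 551 = 153 matches H(m).

passes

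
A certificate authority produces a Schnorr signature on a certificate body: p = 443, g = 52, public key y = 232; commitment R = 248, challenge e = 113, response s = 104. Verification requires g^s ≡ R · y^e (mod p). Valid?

no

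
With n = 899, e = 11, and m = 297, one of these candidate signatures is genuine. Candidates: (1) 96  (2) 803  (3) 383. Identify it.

2

Candidate 1: Squares mod 899: 96^1≡96, 96^2≡226, 96^4≡732, 96^8≡20; 11 = 8 + 2 + 1, so 96^11 ≡ 20·226·96 ≡ 602 (mod 899)
Candidate 2: Squares mod 899: 803^1≡803, 803^2≡226, 803^4≡732, 803^8≡20; 11 = 8 + 2 + 1, so 803^11 ≡ 20·226·803 ≡ 297 (mod 899)
  → matches m = 297
Candidate 3: Squares mod 899: 383^1≡383, 383^2≡152, 383^4≡629, 383^8≡81; 11 = 8 + 2 + 1, so 383^11 ≡ 81·152·383 ≡ 241 (mod 899)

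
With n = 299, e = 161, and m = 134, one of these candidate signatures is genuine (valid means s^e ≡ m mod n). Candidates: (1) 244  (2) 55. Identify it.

1

Candidate 1: 244^2 = 59536 ≡ 35; 244^4 ≡ 35^2 = 1225 ≡ 29; 244^8 ≡ 29^2 = 841 ≡ 243; 244^16 ≡ 243^2 = 59049 ≡ 146; 244^32 ≡ 146^2 = 21316 ≡ 87; 244^64 ≡ 87^2 = 7569 ≡ 94; 244^128 ≡ 94^2 = 8836 ≡ 165; 161 = 128 + 32 + 1, so 244^161 ≡ 165·87·244 ≡ 134 (mod 299)
  → matches m = 134
Candidate 2: 55^2 = 3025 ≡ 35; 55^4 ≡ 35^2 = 1225 ≡ 29; 55^8 ≡ 29^2 = 841 ≡ 243; 55^16 ≡ 243^2 = 59049 ≡ 146; 55^32 ≡ 146^2 = 21316 ≡ 87; 55^64 ≡ 87^2 = 7569 ≡ 94; 55^128 ≡ 94^2 = 8836 ≡ 165; 161 = 128 + 32 + 1, so 55^161 ≡ 165·87·55 ≡ 165 (mod 299)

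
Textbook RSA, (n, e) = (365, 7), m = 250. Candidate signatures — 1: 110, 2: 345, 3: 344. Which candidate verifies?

2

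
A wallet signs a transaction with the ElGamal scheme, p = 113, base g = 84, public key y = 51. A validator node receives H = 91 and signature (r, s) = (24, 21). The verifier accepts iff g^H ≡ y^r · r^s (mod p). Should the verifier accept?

Left side g^H mod p:
84^91 mod 113 = 35
Right side y^r · r^s mod p:
51^24 mod 113 = 28
24^21 mod 113 = 65
28·65 = 1820 ≡ 12 (mod 113)
35 ≠ 12, so verification fails.

reject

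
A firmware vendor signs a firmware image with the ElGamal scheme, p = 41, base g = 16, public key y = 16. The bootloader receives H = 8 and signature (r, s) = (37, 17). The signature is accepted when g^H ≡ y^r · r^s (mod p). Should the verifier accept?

Left side g^H mod p:
16^2 = 256 ≡ 10
16^4 ≡ 10^2 = 100 ≡ 18
16^8 ≡ 18^2 = 324 ≡ 37
Right side y^r · r^s mod p:
16^2 = 256 ≡ 10
16^4 ≡ 10^2 = 100 ≡ 18
16^8 ≡ 18^2 = 324 ≡ 37
16^16 ≡ 37^2 = 1369 ≡ 16
16^32 ≡ 16^2 = 256 ≡ 10
37 = 32 + 4 + 1, so 16^37 ≡ 10·18·16 ≡ 10 (mod 41)
37^2 = 1369 ≡ 16
37^4 ≡ 16^2 = 256 ≡ 10
37^8 ≡ 10^2 = 100 ≡ 18
37^16 ≡ 18^2 = 324 ≡ 37
17 = 16 + 1, so 37^17 ≡ 37·37 ≡ 16 (mod 41)
10·16 = 160 ≡ 37 (mod 41)
37 ≡ 37 (mod 41), so the signature is genuine.

accept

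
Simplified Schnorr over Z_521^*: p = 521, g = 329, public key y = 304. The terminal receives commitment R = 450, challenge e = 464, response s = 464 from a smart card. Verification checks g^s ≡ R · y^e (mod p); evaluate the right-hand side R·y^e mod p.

355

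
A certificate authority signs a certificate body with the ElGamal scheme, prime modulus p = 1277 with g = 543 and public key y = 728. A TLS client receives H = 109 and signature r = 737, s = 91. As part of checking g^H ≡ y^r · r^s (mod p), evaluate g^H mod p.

791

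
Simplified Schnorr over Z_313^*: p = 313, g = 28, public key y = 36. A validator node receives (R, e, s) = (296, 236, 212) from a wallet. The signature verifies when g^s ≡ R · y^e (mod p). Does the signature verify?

does not verify

g^s mod p:
28^2 = 784 ≡ 158
28^4 ≡ 158^2 = 24964 ≡ 237
28^8 ≡ 237^2 = 56169 ≡ 142
28^16 ≡ 142^2 = 20164 ≡ 132
28^32 ≡ 132^2 = 17424 ≡ 209
28^64 ≡ 209^2 = 43681 ≡ 174
28^128 ≡ 174^2 = 30276 ≡ 228
212 = 128 + 64 + 16 + 4, so 28^212 ≡ 228·174·132·237 ≡ 12 (mod 313)
R · y^e mod p:
36^2 = 1296 ≡ 44
36^4 ≡ 44^2 = 1936 ≡ 58
36^8 ≡ 58^2 = 3364 ≡ 234
36^16 ≡ 234^2 = 54756 ≡ 294
36^32 ≡ 294^2 = 86436 ≡ 48
36^64 ≡ 48^2 = 2304 ≡ 113
36^128 ≡ 113^2 = 12769 ≡ 249
236 = 128 + 64 + 32 + 8 + 4, so 36^236 ≡ 249·113·48·234·58 ≡ 44 (mod 313)
296·44 = 13024 ≡ 191 (mod 313)
12 ≠ 191; the check fails.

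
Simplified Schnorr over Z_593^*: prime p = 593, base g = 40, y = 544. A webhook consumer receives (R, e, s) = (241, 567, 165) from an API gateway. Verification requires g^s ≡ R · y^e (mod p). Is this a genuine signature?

genuine

g^s mod p:
40^165 mod 593 = 567
R · y^e mod p:
544^567 mod 593 = 118
241·118 = 28438 ≡ 567 (mod 593)
567 ≡ 567 (mod 593); signature holds.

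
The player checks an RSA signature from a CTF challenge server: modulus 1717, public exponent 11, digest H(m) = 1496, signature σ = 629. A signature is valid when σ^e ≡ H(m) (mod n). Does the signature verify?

Squares mod 1717: σ^1≡629, σ^2≡731, σ^4≡374, σ^8≡799
11 = 8 + 2 + 1, so σ^11 ≡ 799·731·629 ≡ 1496 (mod 1717)
Since 1496 equals the digest 1496, verification succeeds.

verifies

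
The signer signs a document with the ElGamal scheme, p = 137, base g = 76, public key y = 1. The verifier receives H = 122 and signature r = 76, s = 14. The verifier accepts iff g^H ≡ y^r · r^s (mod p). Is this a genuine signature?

Left side g^H mod p:
76^2 = 5776 ≡ 22
76^4 ≡ 22^2 = 484 ≡ 73
76^8 ≡ 73^2 = 5329 ≡ 123
76^16 ≡ 123^2 = 15129 ≡ 59
76^32 ≡ 59^2 = 3481 ≡ 56
76^64 ≡ 56^2 = 3136 ≡ 122
122 = 64 + 32 + 16 + 8 + 2, so 76^122 ≡ 122·56·59·123·22 ≡ 77 (mod 137)
Right side y^r · r^s mod p:
1^2 = 1
1^4 ≡ 1^2 = 1
1^8 ≡ 1^2 = 1
1^16 ≡ 1^2 = 1
1^32 ≡ 1^2 = 1
1^64 ≡ 1^2 = 1
76 = 64 + 8 + 4, so 1^76 ≡ 1·1·1 ≡ 1 (mod 137)
76^2 = 5776 ≡ 22
76^4 ≡ 22^2 = 484 ≡ 73
76^8 ≡ 73^2 = 5329 ≡ 123
14 = 8 + 4 + 2, so 76^14 ≡ 123·73·22 ≡ 121 (mod 137)
1·121 = 121 ≡ 121 (mod 137)
77 ≠ 121, so verification fails.

forged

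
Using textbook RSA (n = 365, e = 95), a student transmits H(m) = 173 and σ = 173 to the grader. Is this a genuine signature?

σ^95 mod 365 = 192
σ^95 mod 365 = 192, but H(m) = 173.

forged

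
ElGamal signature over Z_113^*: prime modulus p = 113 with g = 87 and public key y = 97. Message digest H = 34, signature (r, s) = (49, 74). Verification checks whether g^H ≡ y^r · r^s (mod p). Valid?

no

Left side g^H mod p:
87^2 = 7569 ≡ 111
87^4 ≡ 111^2 = 12321 ≡ 4
87^8 ≡ 4^2 = 16
87^16 ≡ 16^2 = 256 ≡ 30
87^32 ≡ 30^2 = 900 ≡ 109
34 = 32 + 2, so 87^34 ≡ 109·111 ≡ 8 (mod 113)
Right side y^r · r^s mod p:
97^2 = 9409 ≡ 30
97^4 ≡ 30^2 = 900 ≡ 109
97^8 ≡ 109^2 = 11881 ≡ 16
97^16 ≡ 16^2 = 256 ≡ 30
97^32 ≡ 30^2 = 900 ≡ 109
49 = 32 + 16 + 1, so 97^49 ≡ 109·30·97 ≡ 112 (mod 113)
49^2 = 2401 ≡ 28
49^4 ≡ 28^2 = 784 ≡ 106
49^8 ≡ 106^2 = 11236 ≡ 49
49^16 ≡ 49^2 = 2401 ≡ 28
49^32 ≡ 28^2 = 784 ≡ 106
49^64 ≡ 106^2 = 11236 ≡ 49
74 = 64 + 8 + 2, so 49^74 ≡ 49·49·28 ≡ 106 (mod 113)
112·106 = 11872 ≡ 7 (mod 113)
8 ≠ 7, so verification fails.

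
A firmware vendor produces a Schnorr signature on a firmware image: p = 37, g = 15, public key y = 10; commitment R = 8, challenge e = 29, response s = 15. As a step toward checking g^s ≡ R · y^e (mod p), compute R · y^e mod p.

23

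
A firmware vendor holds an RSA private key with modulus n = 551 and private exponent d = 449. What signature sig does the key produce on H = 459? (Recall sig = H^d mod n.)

488

H^2 ≡ 459^2 = 210681 ≡ 199
H^4 ≡ 199^2 = 39601 ≡ 480
H^8 ≡ 480^2 = 230400 ≡ 82
H^16 ≡ 82^2 = 6724 ≡ 112
H^32 ≡ 112^2 = 12544 ≡ 422
H^64 ≡ 422^2 = 178084 ≡ 111
H^128 ≡ 111^2 = 12321 ≡ 199
H^256 ≡ 199^2 = 39601 ≡ 480
449 = 256 + 128 + 64 + 1, so H^449 ≡ 480·199·111·459 ≡ 488 (mod 551)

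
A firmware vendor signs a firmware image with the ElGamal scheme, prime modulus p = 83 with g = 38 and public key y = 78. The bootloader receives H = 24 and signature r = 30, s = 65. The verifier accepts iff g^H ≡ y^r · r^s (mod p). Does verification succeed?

fails

Left side g^H mod p:
38^24 mod 83 = 16
Right side y^r · r^s mod p:
78^30 mod 83 = 3
30^65 mod 83 = 65
3·65 = 195 ≡ 29 (mod 83)
16 ≠ 29, so verification fails.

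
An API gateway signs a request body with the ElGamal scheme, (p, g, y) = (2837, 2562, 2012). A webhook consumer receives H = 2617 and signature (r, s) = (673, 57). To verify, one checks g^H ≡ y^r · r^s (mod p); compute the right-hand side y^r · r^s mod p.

Squares mod 2837: 2012^1≡2012, 2012^2≡2582, 2012^4≡2611, 2012^8≡10, 2012^16≡100, 2012^32≡1489, 2012^64≡1424, 2012^128≡2158, 2012^256≡1447, 2012^512≡103
673 = 512 + 128 + 32 + 1, so 2012^673 ≡ 103·2158·1489·2012 ≡ 1722 (mod 2837)
Squares mod 2837: 673^1≡673, 673^2≡1846, 673^4≡479, 673^8≡2481, 673^16≡1908, 673^32≡593
57 = 32 + 16 + 8 + 1, so 673^57 ≡ 593·1908·2481·673 ≡ 462 (mod 2837)
y^r · r^s ≡ 1722·462 = 795564 ≡ 1204 (mod 2837)

1204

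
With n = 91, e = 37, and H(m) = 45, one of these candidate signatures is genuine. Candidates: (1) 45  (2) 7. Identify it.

Candidate 1: Squares mod 91: 45^1≡45, 45^2≡23, 45^4≡74, 45^8≡16, 45^16≡74, 45^32≡16; 37 = 32 + 4 + 1, so 45^37 ≡ 16·74·45 ≡ 45 (mod 91)
  → matches H(m) = 45
Candidate 2: Squares mod 91: 7^1≡7, 7^2≡49, 7^4≡35, 7^8≡42, 7^16≡35, 7^32≡42; 37 = 32 + 4 + 1, so 7^37 ≡ 42·35·7 ≡ 7 (mod 91)

1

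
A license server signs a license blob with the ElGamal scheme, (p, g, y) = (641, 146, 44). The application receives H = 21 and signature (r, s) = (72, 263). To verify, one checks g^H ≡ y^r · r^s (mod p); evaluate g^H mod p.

443

Squares mod 641: 146^1≡146, 146^2≡163, 146^4≡288, 146^8≡255, 146^16≡284
21 = 16 + 4 + 1, so 146^21 ≡ 284·288·146 ≡ 443 (mod 641)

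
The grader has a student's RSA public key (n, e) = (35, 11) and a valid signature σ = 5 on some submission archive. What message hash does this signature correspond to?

σ^2 ≡ 5^2 = 25
σ^4 ≡ 25^2 = 625 ≡ 30
σ^8 ≡ 30^2 = 900 ≡ 25
11 = 8 + 2 + 1, so σ^11 ≡ 25·25·5 ≡ 10 (mod 35)

10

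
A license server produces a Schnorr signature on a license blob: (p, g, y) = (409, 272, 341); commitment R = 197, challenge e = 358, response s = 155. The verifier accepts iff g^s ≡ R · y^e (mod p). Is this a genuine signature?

g^s mod p:
272^155 mod 409 = 364
R · y^e mod p:
341^358 mod 409 = 341
197·341 = 67177 ≡ 101 (mod 409)
364 ≠ 101; the check fails.

forged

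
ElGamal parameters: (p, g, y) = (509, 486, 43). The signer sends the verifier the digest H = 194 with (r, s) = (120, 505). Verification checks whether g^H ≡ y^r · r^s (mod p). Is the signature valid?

invalid

Left side g^H mod p:
486^2 = 236196 ≡ 20
486^4 ≡ 20^2 = 400
486^8 ≡ 400^2 = 160000 ≡ 174
486^16 ≡ 174^2 = 30276 ≡ 245
486^32 ≡ 245^2 = 60025 ≡ 472
486^64 ≡ 472^2 = 222784 ≡ 351
486^128 ≡ 351^2 = 123201 ≡ 23
194 = 128 + 64 + 2, so 486^194 ≡ 23·351·20 ≡ 107 (mod 509)
Right side y^r · r^s mod p:
43^2 = 1849 ≡ 322
43^4 ≡ 322^2 = 103684 ≡ 357
43^8 ≡ 357^2 = 127449 ≡ 199
43^16 ≡ 199^2 = 39601 ≡ 408
43^32 ≡ 408^2 = 166464 ≡ 21
43^64 ≡ 21^2 = 441
120 = 64 + 32 + 16 + 8, so 43^120 ≡ 441·21·408·199 ≡ 389 (mod 509)
120^2 = 14400 ≡ 148
120^4 ≡ 148^2 = 21904 ≡ 17
120^8 ≡ 17^2 = 289
120^16 ≡ 289^2 = 83521 ≡ 45
120^32 ≡ 45^2 = 2025 ≡ 498
120^64 ≡ 498^2 = 248004 ≡ 121
120^128 ≡ 121^2 = 14641 ≡ 389
120^256 ≡ 389^2 = 151321 ≡ 148
505 = 256 + 128 + 64 + 32 + 16 + 8 + 1, so 120^505 ≡ 148·389·121·498·45·289·120 ≡ 37 (mod 509)
389·37 = 14393 ≡ 141 (mod 509)
107 ≠ 141, so verification fails.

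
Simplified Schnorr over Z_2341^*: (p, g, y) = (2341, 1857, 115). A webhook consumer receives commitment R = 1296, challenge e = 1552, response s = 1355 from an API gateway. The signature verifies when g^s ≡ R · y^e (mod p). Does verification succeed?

fails

g^s mod p:
1857^2 = 3448449 ≡ 156
1857^4 ≡ 156^2 = 24336 ≡ 926
1857^8 ≡ 926^2 = 857476 ≡ 670
1857^16 ≡ 670^2 = 448900 ≡ 1769
1857^32 ≡ 1769^2 = 3129361 ≡ 1785
1857^64 ≡ 1785^2 = 3186225 ≡ 124
1857^128 ≡ 124^2 = 15376 ≡ 1330
1857^256 ≡ 1330^2 = 1768900 ≡ 1445
1857^512 ≡ 1445^2 = 2088025 ≡ 2194
1857^1024 ≡ 2194^2 = 4813636 ≡ 540
1355 = 1024 + 256 + 64 + 8 + 2 + 1, so 1857^1355 ≡ 540·1445·124·670·156·1857 ≡ 115 (mod 2341)
R · y^e mod p:
115^2 = 13225 ≡ 1520
115^4 ≡ 1520^2 = 2310400 ≡ 2174
115^8 ≡ 2174^2 = 4726276 ≡ 2138
115^16 ≡ 2138^2 = 4571044 ≡ 1412
115^32 ≡ 1412^2 = 1993744 ≡ 1553
115^64 ≡ 1553^2 = 2411809 ≡ 579
115^128 ≡ 579^2 = 335241 ≡ 478
115^256 ≡ 478^2 = 228484 ≡ 1407
115^512 ≡ 1407^2 = 1979649 ≡ 1504
115^1024 ≡ 1504^2 = 2262016 ≡ 610
1552 = 1024 + 512 + 16, so 115^1552 ≡ 610·1504·1412 ≡ 156 (mod 2341)
1296·156 = 202176 ≡ 850 (mod 2341)
115 ≠ 850; the check fails.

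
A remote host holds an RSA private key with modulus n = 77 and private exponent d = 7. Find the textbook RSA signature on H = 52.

Squares mod 77: H^1≡52, H^2≡9, H^4≡4
7 = 4 + 2 + 1, so H^7 ≡ 4·9·52 ≡ 24 (mod 77)

24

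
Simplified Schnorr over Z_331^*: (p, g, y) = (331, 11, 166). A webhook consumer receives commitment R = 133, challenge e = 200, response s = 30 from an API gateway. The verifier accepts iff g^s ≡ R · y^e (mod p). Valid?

no

g^s mod p:
11^2 = 121
11^4 ≡ 121^2 = 14641 ≡ 77
11^8 ≡ 77^2 = 5929 ≡ 302
11^16 ≡ 302^2 = 91204 ≡ 179
30 = 16 + 8 + 4 + 2, so 11^30 ≡ 179·302·77·121 ≡ 180 (mod 331)
R · y^e mod p:
166^2 = 27556 ≡ 83
166^4 ≡ 83^2 = 6889 ≡ 269
166^8 ≡ 269^2 = 72361 ≡ 203
166^16 ≡ 203^2 = 41209 ≡ 165
166^32 ≡ 165^2 = 27225 ≡ 83
166^64 ≡ 83^2 = 6889 ≡ 269
166^128 ≡ 269^2 = 72361 ≡ 203
200 = 128 + 64 + 8, so 166^200 ≡ 203·269·203 ≡ 31 (mod 331)
133·31 = 4123 ≡ 151 (mod 331)
180 ≠ 151; the check fails.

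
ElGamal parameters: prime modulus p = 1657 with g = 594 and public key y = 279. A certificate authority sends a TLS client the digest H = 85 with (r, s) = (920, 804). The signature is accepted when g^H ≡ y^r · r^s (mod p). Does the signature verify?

Left side g^H mod p:
Squares mod 1657: 594^1≡594, 594^2≡1552, 594^4≡1083, 594^8≡1390, 594^16≡38, 594^32≡1444, 594^64≡630
85 = 64 + 16 + 4 + 1, so 594^85 ≡ 630·38·1083·594 ≡ 1408 (mod 1657)
Right side y^r · r^s mod p:
Squares mod 1657: 279^1≡279, 279^2≡1619, 279^4≡1444, 279^8≡630, 279^16≡877, 279^32≡281, 279^64≡1082, 279^128≡882, 279^256≡791, 279^512≡992
920 = 512 + 256 + 128 + 16 + 8, so 279^920 ≡ 992·791·882·877·630 ≡ 144 (mod 1657)
Squares mod 1657: 920^1≡920, 920^2≡1330, 920^4≡881, 920^8≡685, 920^16≡294, 920^32≡272, 920^64≡1076, 920^128≡1190, 920^256≡1022, 920^512≡574
804 = 512 + 256 + 32 + 4, so 920^804 ≡ 574·1022·272·881 ≡ 1490 (mod 1657)
144·1490 = 214560 ≡ 807 (mod 1657)
1408 ≠ 807, so verification fails.

does not verify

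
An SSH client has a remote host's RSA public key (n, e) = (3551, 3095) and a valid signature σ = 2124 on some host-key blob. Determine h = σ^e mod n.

3131

σ^2 ≡ 2124^2 = 4511376 ≡ 1606
σ^4 ≡ 1606^2 = 2579236 ≡ 1210
σ^8 ≡ 1210^2 = 1464100 ≡ 1088
σ^16 ≡ 1088^2 = 1183744 ≡ 1261
σ^32 ≡ 1261^2 = 1590121 ≡ 2824
σ^64 ≡ 2824^2 = 7974976 ≡ 2981
σ^128 ≡ 2981^2 = 8886361 ≡ 1759
σ^256 ≡ 1759^2 = 3094081 ≡ 1160
σ^512 ≡ 1160^2 = 1345600 ≡ 3322
σ^1024 ≡ 3322^2 = 11035684 ≡ 2727
σ^2048 ≡ 2727^2 = 7436529 ≡ 735
3095 = 2048 + 1024 + 16 + 4 + 2 + 1, so σ^3095 ≡ 735·2727·1261·1210·1606·2124 ≡ 3131 (mod 3551)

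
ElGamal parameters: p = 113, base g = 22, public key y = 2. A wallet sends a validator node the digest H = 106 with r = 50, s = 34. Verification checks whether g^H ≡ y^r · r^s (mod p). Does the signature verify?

verifies

Left side g^H mod p:
Squares mod 113: 22^1≡22, 22^2≡32, 22^4≡7, 22^8≡49, 22^16≡28, 22^32≡106, 22^64≡49
106 = 64 + 32 + 8 + 2, so 22^106 ≡ 49·106·49·32 ≡ 56 (mod 113)
Right side y^r · r^s mod p:
Squares mod 113: 2^1≡2, 2^2≡4, 2^4≡16, 2^8≡30, 2^16≡109, 2^32≡16
50 = 32 + 16 + 2, so 2^50 ≡ 16·109·4 ≡ 83 (mod 113)
Squares mod 113: 50^1≡50, 50^2≡14, 50^4≡83, 50^8≡109, 50^16≡16, 50^32≡30
34 = 32 + 2, so 50^34 ≡ 30·14 ≡ 81 (mod 113)
83·81 = 6723 ≡ 56 (mod 113)
56 ≡ 56 (mod 113), so the signature is genuine.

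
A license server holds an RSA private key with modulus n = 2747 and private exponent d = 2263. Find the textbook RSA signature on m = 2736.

m^2 ≡ 2736^2 = 7485696 ≡ 121
m^4 ≡ 121^2 = 14641 ≡ 906
m^8 ≡ 906^2 = 820836 ≡ 2230
m^16 ≡ 2230^2 = 4972900 ≡ 830
m^32 ≡ 830^2 = 688900 ≡ 2150
m^64 ≡ 2150^2 = 4622500 ≡ 2046
m^128 ≡ 2046^2 = 4186116 ≡ 2435
m^256 ≡ 2435^2 = 5929225 ≡ 1199
m^512 ≡ 1199^2 = 1437601 ≡ 920
m^1024 ≡ 920^2 = 846400 ≡ 324
m^2048 ≡ 324^2 = 104976 ≡ 590
2263 = 2048 + 128 + 64 + 16 + 4 + 2 + 1, so m^2263 ≡ 590·2435·2046·830·906·121·2736 ≡ 2110 (mod 2747)

2110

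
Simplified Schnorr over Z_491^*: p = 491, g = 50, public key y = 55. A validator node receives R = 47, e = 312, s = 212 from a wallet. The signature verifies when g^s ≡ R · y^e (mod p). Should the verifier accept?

reject

g^s mod p:
50^2 = 2500 ≡ 45
50^4 ≡ 45^2 = 2025 ≡ 61
50^8 ≡ 61^2 = 3721 ≡ 284
50^16 ≡ 284^2 = 80656 ≡ 132
50^32 ≡ 132^2 = 17424 ≡ 239
50^64 ≡ 239^2 = 57121 ≡ 165
50^128 ≡ 165^2 = 27225 ≡ 220
212 = 128 + 64 + 16 + 4, so 50^212 ≡ 220·165·132·61 ≡ 210 (mod 491)
R · y^e mod p:
55^2 = 3025 ≡ 79
55^4 ≡ 79^2 = 6241 ≡ 349
55^8 ≡ 349^2 = 121801 ≡ 33
55^16 ≡ 33^2 = 1089 ≡ 107
55^32 ≡ 107^2 = 11449 ≡ 156
55^64 ≡ 156^2 = 24336 ≡ 277
55^128 ≡ 277^2 = 76729 ≡ 133
55^256 ≡ 133^2 = 17689 ≡ 13
312 = 256 + 32 + 16 + 8, so 55^312 ≡ 13·156·107·33 ≡ 124 (mod 491)
47·124 = 5828 ≡ 427 (mod 491)
210 ≠ 427; the check fails.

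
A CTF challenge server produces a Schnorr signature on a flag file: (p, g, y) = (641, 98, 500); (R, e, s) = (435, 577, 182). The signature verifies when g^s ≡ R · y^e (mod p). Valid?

yes

g^s mod p:
Squares mod 641: 98^1≡98, 98^2≡630, 98^4≡121, 98^8≡539, 98^16≡148, 98^32≡110, 98^64≡562, 98^128≡472
182 = 128 + 32 + 16 + 4 + 2, so 98^182 ≡ 472·110·148·121·630 ≡ 201 (mod 641)
R · y^e mod p:
Squares mod 641: 500^1≡500, 500^2≡10, 500^4≡100, 500^8≡385, 500^16≡154, 500^32≡640, 500^64≡1, 500^128≡1, 500^256≡1, 500^512≡1
577 = 512 + 64 + 1, so 500^577 ≡ 1·1·500 ≡ 500 (mod 641)
435·500 = 217500 ≡ 201 (mod 641)
201 ≡ 201 (mod 641); signature holds.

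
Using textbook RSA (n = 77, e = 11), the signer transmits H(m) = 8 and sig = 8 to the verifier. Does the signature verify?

verifies

sig^2 ≡ 8^2 = 64
sig^4 ≡ 64^2 = 4096 ≡ 15
sig^8 ≡ 15^2 = 225 ≡ 71
11 = 8 + 2 + 1, so sig^11 ≡ 71·64·8 ≡ 8 (mod 77)
Since 8 equals the digest 8, verification succeeds.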